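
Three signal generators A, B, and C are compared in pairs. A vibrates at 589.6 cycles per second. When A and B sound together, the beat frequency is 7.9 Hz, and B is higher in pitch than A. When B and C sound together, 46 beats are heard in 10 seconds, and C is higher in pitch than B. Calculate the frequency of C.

B is above A, so f_B = 589.6 + 7.9 = 597.5 Hz.
B–C: Beat frequency = 46/10 = 4.6 Hz.
C is above B, so f_C = 597.5 + 4.6 = 602.1 Hz.

602.1 Hz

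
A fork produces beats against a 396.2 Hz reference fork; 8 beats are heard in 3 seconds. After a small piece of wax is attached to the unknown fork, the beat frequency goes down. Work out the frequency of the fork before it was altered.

Beat frequency = 8/3 = 2.6667 Hz.
|f − 396.2| = 2.6667, so the fork was at either 393.5333 Hz or 398.8667 Hz.
Loading a fork with wax lowers its frequency; the adjustment lowers the fork's frequency.
The beat rate fell, so the adjustment moved the fork toward 396.2 Hz — it must have started above the reference.

398.8667 Hz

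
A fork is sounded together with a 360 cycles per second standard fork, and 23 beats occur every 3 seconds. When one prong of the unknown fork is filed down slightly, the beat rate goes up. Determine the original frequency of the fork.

Beat frequency = 23/3 = 7.6667 Hz.
|f − 360| = 7.6667, so the fork was at either 352.3333 Hz or 367.6667 Hz.
Filing a prong removes mass and raises the fork's frequency; the adjustment raises the fork's frequency.
The beat rate rose, so the adjustment moved the fork further from 360 Hz — it was already above the reference.

367.6667 Hz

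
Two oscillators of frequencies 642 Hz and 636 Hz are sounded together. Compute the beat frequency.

Beats arise from superposition of two nearby frequencies; the beat rate is |f₁ − f₂|.
|642 − 636| = 6 Hz.

6 Hz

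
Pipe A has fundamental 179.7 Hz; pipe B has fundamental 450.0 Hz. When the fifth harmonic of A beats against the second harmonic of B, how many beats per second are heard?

1.5 Hz

Fifth harmonic of the first: 5·179.7 = 898.5 Hz.
Second harmonic of the second: 2·450.0 = 900.0 Hz.
f_beat = |898.5 − 900.0| = 1.5 Hz.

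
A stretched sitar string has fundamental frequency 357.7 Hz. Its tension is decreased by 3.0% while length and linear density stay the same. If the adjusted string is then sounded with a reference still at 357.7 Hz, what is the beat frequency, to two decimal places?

For a string, f ∝ √T, so the new frequency is 357.7·√0.970 = 352.2936 Hz.
f_beat = |352.2936 − 357.7| = 5.41 Hz.

5.41 Hz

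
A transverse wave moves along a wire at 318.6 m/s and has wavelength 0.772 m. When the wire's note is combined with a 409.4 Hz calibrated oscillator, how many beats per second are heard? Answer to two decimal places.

3.29 Hz

Source frequency f = v/λ = 318.6/0.772 = 412.6943 Hz.
f_beat = |412.6943 − 409.4| = 3.29 Hz.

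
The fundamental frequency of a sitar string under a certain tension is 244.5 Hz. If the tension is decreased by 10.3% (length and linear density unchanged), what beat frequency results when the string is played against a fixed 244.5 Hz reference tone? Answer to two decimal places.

12.93 Hz

For a string, f ∝ √T, so the new frequency is 244.5·√0.897 = 231.5662 Hz.
f_beat = |231.5662 − 244.5| = 12.93 Hz.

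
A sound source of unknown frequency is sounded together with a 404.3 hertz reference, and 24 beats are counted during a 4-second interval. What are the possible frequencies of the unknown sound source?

Beat frequency = 24/4 = 6 Hz.
|f − 404.3| = 6, so f = 404.3 ± 6.

398.3 Hz or 410.3 Hz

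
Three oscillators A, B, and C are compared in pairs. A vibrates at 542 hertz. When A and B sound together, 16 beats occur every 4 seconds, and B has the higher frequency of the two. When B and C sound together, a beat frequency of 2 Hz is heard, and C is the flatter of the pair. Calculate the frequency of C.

544 Hz

A–B: Beat frequency = 16/4 = 4 Hz.
B is above A, so f_B = 542 + 4 = 546 Hz.
C is below B, so f_C = 546 − 2 = 544 Hz.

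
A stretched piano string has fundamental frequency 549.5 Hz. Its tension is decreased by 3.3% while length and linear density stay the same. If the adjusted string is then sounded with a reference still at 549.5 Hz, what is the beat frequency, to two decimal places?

For a string, f ∝ √T, so the new frequency is 549.5·√0.967 = 540.3572 Hz.
f_beat = |540.3572 − 549.5| = 9.14 Hz.

9.14 Hz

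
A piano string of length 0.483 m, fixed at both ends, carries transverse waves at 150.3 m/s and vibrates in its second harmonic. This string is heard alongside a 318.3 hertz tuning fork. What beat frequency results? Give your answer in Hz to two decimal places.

For a string fixed at both ends, f_n = n·v/(2L) = 2·150.3/(2·0.483) = 311.1801 Hz.
f_beat = |311.1801 − 318.3| = 7.12 Hz.

7.12 Hz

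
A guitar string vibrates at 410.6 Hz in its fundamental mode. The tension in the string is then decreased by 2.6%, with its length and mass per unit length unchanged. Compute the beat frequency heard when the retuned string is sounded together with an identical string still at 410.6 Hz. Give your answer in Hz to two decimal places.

For a string, f ∝ √T, so the new frequency is 410.6·√0.974 = 405.2270 Hz.
f_beat = |405.2270 − 410.6| = 5.37 Hz.

5.37 Hz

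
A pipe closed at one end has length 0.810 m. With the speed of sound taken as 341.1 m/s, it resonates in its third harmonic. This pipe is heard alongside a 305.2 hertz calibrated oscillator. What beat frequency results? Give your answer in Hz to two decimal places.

10.63 Hz

Closed pipe (odd harmonics): f_n = n·v/(4L) = 3·341.1/(4·0.810) = 315.8333 Hz.
f_beat = |315.8333 − 305.2| = 10.63 Hz.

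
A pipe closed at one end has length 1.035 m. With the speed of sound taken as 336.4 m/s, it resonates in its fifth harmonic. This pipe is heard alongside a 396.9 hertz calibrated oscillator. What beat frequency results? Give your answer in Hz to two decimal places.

9.38 Hz

Closed pipe (odd harmonics): f_n = n·v/(4L) = 5·336.4/(4·1.035) = 406.2802 Hz.
f_beat = |406.2802 − 396.9| = 9.38 Hz.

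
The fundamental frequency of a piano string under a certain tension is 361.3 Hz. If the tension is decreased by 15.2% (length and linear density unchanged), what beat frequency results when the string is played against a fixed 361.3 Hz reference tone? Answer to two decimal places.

For a string, f ∝ √T, so the new frequency is 361.3·√0.848 = 332.7100 Hz.
f_beat = |332.7100 − 361.3| = 28.59 Hz.

28.59 Hz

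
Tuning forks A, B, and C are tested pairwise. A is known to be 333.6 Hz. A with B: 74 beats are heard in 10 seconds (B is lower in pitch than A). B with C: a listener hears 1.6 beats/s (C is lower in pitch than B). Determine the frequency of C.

324.6 Hz

A–B: Beat frequency = 74/10 = 7.4 Hz.
B is below A, so f_B = 333.6 − 7.4 = 326.2 Hz.
C is below B, so f_C = 326.2 − 1.6 = 324.6 Hz.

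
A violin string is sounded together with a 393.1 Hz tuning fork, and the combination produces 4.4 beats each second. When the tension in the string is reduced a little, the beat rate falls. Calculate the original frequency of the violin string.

397.5 Hz

|f − 393.1| = 4.4, so the violin string was at either 388.7 Hz or 397.5 Hz.
Lower tension means lower frequency; the adjustment lowers the violin string's frequency.
The beat rate fell, so the adjustment moved the violin string toward 393.1 Hz — it must have started above the reference.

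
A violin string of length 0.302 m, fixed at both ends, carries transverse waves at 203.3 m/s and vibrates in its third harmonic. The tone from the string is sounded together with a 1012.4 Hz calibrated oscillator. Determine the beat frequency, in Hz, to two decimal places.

For a string fixed at both ends, f_n = n·v/(2L) = 3·203.3/(2·0.302) = 1009.7682 Hz.
f_beat = |1009.7682 − 1012.4| = 2.63 Hz.

2.63 Hz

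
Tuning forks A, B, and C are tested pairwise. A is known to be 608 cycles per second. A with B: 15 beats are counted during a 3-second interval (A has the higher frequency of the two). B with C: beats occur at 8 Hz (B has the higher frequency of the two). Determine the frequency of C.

A–B: Beat frequency = 15/3 = 5 Hz.
B is below A, so f_B = 608 − 5 = 603 Hz.
C is below B, so f_C = 603 − 8 = 595 Hz.

595 Hz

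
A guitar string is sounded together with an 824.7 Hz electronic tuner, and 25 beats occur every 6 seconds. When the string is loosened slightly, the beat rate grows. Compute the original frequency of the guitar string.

Beat frequency = 25/6 = 4.1667 Hz.
|f − 824.7| = 4.1667, so the guitar string was at either 820.5333 Hz or 828.8667 Hz.
Reducing tension lowers a string's frequency; the adjustment lowers the guitar string's frequency.
The beat rate rose, so the adjustment moved the guitar string further from 824.7 Hz — it was already below the reference.

820.5333 Hz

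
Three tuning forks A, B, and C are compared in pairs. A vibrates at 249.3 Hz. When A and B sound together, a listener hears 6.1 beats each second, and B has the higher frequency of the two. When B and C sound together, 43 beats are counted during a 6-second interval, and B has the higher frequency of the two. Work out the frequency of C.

248.2333 Hz

B is above A, so f_B = 249.3 + 6.1 = 255.4 Hz.
B–C: Beat frequency = 43/6 = 7.1667 Hz.
C is below B, so f_C = 255.4 − 7.1667 = 248.2333 Hz.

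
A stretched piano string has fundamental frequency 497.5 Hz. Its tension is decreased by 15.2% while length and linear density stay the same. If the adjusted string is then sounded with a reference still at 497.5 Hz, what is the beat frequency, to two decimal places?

39.37 Hz

For a string, f ∝ √T, so the new frequency is 497.5·√0.848 = 458.1324 Hz.
f_beat = |458.1324 − 497.5| = 39.37 Hz.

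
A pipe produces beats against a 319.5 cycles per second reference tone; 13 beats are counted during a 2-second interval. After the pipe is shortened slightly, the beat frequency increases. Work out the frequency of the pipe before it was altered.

326 Hz

Beat frequency = 13/2 = 6.5 Hz.
|f − 319.5| = 6.5, so the pipe was at either 313 Hz or 326 Hz.
A shorter pipe has a higher fundamental; the adjustment raises the pipe's frequency.
The beat rate rose, so the adjustment moved the pipe further from 319.5 Hz — it was already above the reference.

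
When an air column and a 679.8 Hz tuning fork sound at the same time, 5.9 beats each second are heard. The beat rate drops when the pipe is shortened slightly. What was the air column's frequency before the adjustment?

673.9 Hz

|f − 679.8| = 5.9, so the air column was at either 673.9 Hz or 685.7 Hz.
A shorter pipe has a higher fundamental; the adjustment raises the air column's frequency.
The beat rate fell, so the adjustment moved the air column toward 679.8 Hz — it must have started below the reference.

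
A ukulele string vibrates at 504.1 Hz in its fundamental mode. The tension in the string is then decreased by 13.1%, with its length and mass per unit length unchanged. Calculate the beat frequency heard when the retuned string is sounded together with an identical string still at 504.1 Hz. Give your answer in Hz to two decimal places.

34.18 Hz

For a string, f ∝ √T, so the new frequency is 504.1·√0.869 = 469.9229 Hz.
f_beat = |469.9229 − 504.1| = 34.18 Hz.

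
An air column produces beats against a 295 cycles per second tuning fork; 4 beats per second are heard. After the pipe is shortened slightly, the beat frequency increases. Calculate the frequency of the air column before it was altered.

299 Hz

|f − 295| = 4, so the air column was at either 291 Hz or 299 Hz.
A shorter pipe has a higher fundamental; the adjustment raises the air column's frequency.
The beat rate rose, so the adjustment moved the air column further from 295 Hz — it was already above the reference.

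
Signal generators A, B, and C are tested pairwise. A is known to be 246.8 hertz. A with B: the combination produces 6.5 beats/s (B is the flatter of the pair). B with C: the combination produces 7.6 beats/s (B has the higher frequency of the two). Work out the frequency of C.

B is below A, so f_B = 246.8 − 6.5 = 240.3 Hz.
C is below B, so f_C = 240.3 − 7.6 = 232.7 Hz.

232.7 Hz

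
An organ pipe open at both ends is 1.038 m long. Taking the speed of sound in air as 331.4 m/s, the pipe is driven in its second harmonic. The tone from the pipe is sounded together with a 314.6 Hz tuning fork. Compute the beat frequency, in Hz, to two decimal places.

4.67 Hz

Open pipe: f_n = n·v/(2L) = 2·331.4/(2·1.038) = 319.2678 Hz.
f_beat = |319.2678 − 314.6| = 4.67 Hz.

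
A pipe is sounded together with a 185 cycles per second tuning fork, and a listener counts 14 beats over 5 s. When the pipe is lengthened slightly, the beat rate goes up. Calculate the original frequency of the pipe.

182.2 Hz

Beat frequency = 14/5 = 2.8 Hz.
|f − 185| = 2.8, so the pipe was at either 182.2 Hz or 187.8 Hz.
A longer pipe has a lower fundamental; the adjustment lowers the pipe's frequency.
The beat rate rose, so the adjustment moved the pipe further from 185 Hz — it was already below the reference.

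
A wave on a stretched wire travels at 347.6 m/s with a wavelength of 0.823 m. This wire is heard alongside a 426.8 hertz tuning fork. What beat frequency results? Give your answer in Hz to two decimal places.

Source frequency f = v/λ = 347.6/0.823 = 422.3572 Hz.
f_beat = |422.3572 − 426.8| = 4.44 Hz.

4.44 Hz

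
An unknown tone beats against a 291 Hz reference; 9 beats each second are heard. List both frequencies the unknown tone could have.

|f − 291| = 9, so f = 291 ± 9.

282 Hz or 300 Hz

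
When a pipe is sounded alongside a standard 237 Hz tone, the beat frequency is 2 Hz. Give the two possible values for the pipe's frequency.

|f − 237| = 2, so f = 237 ± 2.

235 Hz or 239 Hz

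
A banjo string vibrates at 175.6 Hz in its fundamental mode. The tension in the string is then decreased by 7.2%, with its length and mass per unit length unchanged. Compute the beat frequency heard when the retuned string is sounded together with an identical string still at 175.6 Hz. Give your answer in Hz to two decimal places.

6.44 Hz

For a string, f ∝ √T, so the new frequency is 175.6·√0.928 = 169.1603 Hz.
f_beat = |169.1603 − 175.6| = 6.44 Hz.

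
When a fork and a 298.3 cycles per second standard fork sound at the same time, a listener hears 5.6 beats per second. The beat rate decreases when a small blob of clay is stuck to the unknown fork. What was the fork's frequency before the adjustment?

|f − 298.3| = 5.6, so the fork was at either 292.7 Hz or 303.9 Hz.
Adding mass to a fork lowers its frequency; the adjustment lowers the fork's frequency.
The beat rate fell, so the adjustment moved the fork toward 298.3 Hz — it must have started above the reference.

303.9 Hz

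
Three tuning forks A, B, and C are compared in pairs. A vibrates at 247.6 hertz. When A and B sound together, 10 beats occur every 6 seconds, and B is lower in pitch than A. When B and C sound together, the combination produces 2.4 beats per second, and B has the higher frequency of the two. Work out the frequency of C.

A–B: Beat frequency = 10/6 = 1.6667 Hz.
B is below A, so f_B = 247.6 − 1.6667 = 245.9333 Hz.
C is below B, so f_C = 245.9333 − 2.4 = 243.5333 Hz.

243.5333 Hz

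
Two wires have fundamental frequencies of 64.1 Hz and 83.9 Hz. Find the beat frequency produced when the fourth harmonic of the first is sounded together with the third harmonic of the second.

4.7 Hz

Fourth harmonic of the first: 4·64.1 = 256.4 Hz.
Third harmonic of the second: 3·83.9 = 251.7 Hz.
f_beat = |256.4 − 251.7| = 4.7 Hz.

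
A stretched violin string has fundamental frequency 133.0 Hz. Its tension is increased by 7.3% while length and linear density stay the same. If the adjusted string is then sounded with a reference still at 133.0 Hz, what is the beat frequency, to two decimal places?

4.77 Hz

For a string, f ∝ √T, so the new frequency is 133.0·√1.073 = 137.7690 Hz.
f_beat = |137.7690 − 133.0| = 4.77 Hz.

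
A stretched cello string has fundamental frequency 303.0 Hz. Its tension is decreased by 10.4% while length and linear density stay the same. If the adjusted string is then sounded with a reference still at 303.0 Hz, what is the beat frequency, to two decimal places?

For a string, f ∝ √T, so the new frequency is 303.0·√0.896 = 286.8115 Hz.
f_beat = |286.8115 − 303.0| = 16.19 Hz.

16.19 Hz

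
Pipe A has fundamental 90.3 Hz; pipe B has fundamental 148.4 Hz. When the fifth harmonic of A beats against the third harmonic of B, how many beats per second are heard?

Fifth harmonic of the first: 5·90.3 = 451.5 Hz.
Third harmonic of the second: 3·148.4 = 445.2 Hz.
f_beat = |451.5 − 445.2| = 6.3 Hz.

6.3 Hz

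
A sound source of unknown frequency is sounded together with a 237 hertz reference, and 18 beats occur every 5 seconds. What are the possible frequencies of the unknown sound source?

Beat frequency = 18/5 = 3.6 Hz.
|f − 237| = 3.6, so f = 237 ± 3.6.

233.4 Hz or 240.6 Hz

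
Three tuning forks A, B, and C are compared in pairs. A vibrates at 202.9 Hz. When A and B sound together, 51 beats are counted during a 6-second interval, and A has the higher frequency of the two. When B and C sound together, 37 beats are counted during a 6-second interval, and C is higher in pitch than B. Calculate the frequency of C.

200.5667 Hz

A–B: Beat frequency = 51/6 = 8.5 Hz.
B is below A, so f_B = 202.9 − 8.5 = 194.4 Hz.
B–C: Beat frequency = 37/6 = 6.1667 Hz.
C is above B, so f_C = 194.4 + 6.1667 = 200.5667 Hz.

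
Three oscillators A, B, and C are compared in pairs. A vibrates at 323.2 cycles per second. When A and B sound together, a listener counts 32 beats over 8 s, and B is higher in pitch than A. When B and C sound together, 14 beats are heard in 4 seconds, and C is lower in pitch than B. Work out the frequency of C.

A–B: Beat frequency = 32/8 = 4 Hz.
B is above A, so f_B = 323.2 + 4 = 327.2 Hz.
B–C: Beat frequency = 14/4 = 3.5 Hz.
C is below B, so f_C = 327.2 − 3.5 = 323.7 Hz.

323.7 Hz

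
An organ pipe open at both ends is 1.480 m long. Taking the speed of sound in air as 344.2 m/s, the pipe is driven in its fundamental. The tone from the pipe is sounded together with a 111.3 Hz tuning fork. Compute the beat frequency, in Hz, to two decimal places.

4.98 Hz

Open pipe: f_n = n·v/(2L) = 1·344.2/(2·1.480) = 116.2838 Hz.
f_beat = |116.2838 − 111.3| = 4.98 Hz.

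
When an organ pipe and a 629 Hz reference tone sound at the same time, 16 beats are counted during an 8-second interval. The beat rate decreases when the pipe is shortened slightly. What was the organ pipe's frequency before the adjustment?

Beat frequency = 16/8 = 2 Hz.
|f − 629| = 2, so the organ pipe was at either 627 Hz or 631 Hz.
A shorter pipe has a higher fundamental; the adjustment raises the organ pipe's frequency.
The beat rate fell, so the adjustment moved the organ pipe toward 629 Hz — it must have started below the reference.

627 Hz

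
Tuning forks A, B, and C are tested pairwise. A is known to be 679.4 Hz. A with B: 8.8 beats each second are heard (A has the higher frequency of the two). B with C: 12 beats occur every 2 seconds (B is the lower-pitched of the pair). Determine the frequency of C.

B is below A, so f_B = 679.4 − 8.8 = 670.6 Hz.
B–C: Beat frequency = 12/2 = 6 Hz.
C is above B, so f_C = 670.6 + 6 = 676.6 Hz.

676.6 Hz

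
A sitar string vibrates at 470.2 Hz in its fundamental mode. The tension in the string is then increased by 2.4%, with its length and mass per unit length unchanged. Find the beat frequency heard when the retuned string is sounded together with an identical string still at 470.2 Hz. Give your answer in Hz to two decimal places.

For a string, f ∝ √T, so the new frequency is 470.2·√1.024 = 475.8089 Hz.
f_beat = |475.8089 − 470.2| = 5.61 Hz.

5.61 Hz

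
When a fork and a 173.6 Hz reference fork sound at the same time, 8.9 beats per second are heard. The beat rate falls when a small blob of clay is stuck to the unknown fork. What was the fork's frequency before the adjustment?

|f − 173.6| = 8.9, so the fork was at either 164.7 Hz or 182.5 Hz.
Adding mass to a fork lowers its frequency; the adjustment lowers the fork's frequency.
The beat rate fell, so the adjustment moved the fork toward 173.6 Hz — it must have started above the reference.

182.5 Hz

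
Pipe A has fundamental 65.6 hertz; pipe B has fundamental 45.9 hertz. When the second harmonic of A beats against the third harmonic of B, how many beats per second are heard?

Second harmonic of the first: 2·65.6 = 131.2 Hz.
Third harmonic of the second: 3·45.9 = 137.7 Hz.
f_beat = |131.2 − 137.7| = 6.5 Hz.

6.5 Hz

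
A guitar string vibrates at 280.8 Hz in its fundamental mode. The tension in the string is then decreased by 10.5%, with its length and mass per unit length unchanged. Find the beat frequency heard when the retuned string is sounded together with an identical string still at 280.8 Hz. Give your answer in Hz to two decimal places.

15.15 Hz

For a string, f ∝ √T, so the new frequency is 280.8·√0.895 = 265.6493 Hz.
f_beat = |265.6493 − 280.8| = 15.15 Hz.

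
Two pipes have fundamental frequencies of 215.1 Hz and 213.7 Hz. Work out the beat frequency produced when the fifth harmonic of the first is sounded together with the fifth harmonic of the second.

7.0 Hz

Fifth harmonic of the first: 5·215.1 = 1075.5 Hz.
Fifth harmonic of the second: 5·213.7 = 1068.5 Hz.
f_beat = |1075.5 − 1068.5| = 7.0 Hz.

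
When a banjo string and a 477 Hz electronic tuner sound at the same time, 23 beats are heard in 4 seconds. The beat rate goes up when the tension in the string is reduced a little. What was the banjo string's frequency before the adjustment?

Beat frequency = 23/4 = 5.75 Hz.
|f − 477| = 5.75, so the banjo string was at either 471.25 Hz or 482.75 Hz.
Lower tension means lower frequency; the adjustment lowers the banjo string's frequency.
The beat rate rose, so the adjustment moved the banjo string further from 477 Hz — it was already below the reference.

471.25 Hz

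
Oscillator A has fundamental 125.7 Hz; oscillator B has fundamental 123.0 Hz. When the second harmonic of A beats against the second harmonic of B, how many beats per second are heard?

Second harmonic of the first: 2·125.7 = 251.4 Hz.
Second harmonic of the second: 2·123.0 = 246.0 Hz.
f_beat = |251.4 − 246.0| = 5.4 Hz.

5.4 Hz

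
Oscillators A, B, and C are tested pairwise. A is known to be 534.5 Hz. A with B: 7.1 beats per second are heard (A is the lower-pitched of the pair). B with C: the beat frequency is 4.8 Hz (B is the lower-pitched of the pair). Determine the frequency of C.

B is above A, so f_B = 534.5 + 7.1 = 541.6 Hz.
C is above B, so f_C = 541.6 + 4.8 = 546.4 Hz.

546.4 Hz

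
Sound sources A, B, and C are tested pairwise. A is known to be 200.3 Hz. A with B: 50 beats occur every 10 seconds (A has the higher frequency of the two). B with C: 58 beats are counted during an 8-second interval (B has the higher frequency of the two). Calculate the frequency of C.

A–B: Beat frequency = 50/10 = 5 Hz.
B is below A, so f_B = 200.3 − 5 = 195.3 Hz.
B–C: Beat frequency = 58/8 = 7.25 Hz.
C is below B, so f_C = 195.3 − 7.25 = 188.05 Hz.

188.05 Hz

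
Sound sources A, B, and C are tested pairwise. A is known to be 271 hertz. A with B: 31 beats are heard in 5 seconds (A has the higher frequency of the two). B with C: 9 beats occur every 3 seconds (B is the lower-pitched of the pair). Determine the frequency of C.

267.8 Hz

A–B: Beat frequency = 31/5 = 6.2 Hz.
B is below A, so f_B = 271 − 6.2 = 264.8 Hz.
B–C: Beat frequency = 9/3 = 3 Hz.
C is above B, so f_C = 264.8 + 3 = 267.8 Hz.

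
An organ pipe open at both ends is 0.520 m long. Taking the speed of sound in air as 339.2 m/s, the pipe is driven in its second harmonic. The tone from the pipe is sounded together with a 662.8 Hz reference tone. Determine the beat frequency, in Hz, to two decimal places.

Open pipe: f_n = n·v/(2L) = 2·339.2/(2·0.520) = 652.3077 Hz.
f_beat = |652.3077 − 662.8| = 10.49 Hz.

10.49 Hz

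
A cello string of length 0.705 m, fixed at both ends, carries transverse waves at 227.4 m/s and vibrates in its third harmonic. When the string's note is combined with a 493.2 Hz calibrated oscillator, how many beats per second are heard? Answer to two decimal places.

9.37 Hz

For a string fixed at both ends, f_n = n·v/(2L) = 3·227.4/(2·0.705) = 483.8298 Hz.
f_beat = |483.8298 − 493.2| = 9.37 Hz.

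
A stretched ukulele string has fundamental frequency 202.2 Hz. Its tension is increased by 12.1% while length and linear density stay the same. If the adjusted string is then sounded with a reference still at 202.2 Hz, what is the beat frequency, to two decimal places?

For a string, f ∝ √T, so the new frequency is 202.2·√1.121 = 214.0839 Hz.
f_beat = |214.0839 − 202.2| = 11.88 Hz.

11.88 Hz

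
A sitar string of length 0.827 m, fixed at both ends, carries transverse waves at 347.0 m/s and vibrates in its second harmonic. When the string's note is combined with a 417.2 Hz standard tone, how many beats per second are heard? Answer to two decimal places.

For a string fixed at both ends, f_n = n·v/(2L) = 2·347.0/(2·0.827) = 419.5889 Hz.
f_beat = |419.5889 − 417.2| = 2.39 Hz.

2.39 Hz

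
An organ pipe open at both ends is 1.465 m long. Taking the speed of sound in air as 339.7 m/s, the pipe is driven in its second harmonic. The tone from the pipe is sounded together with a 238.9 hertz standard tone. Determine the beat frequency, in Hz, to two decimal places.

Open pipe: f_n = n·v/(2L) = 2·339.7/(2·1.465) = 231.8771 Hz.
f_beat = |231.8771 − 238.9| = 7.02 Hz.

7.02 Hz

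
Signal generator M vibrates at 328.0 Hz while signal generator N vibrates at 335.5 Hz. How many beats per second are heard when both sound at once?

7.5 Hz

Beats arise from superposition of two nearby frequencies; the beat rate is |f₁ − f₂|.
|328.0 − 335.5| = 7.5 Hz.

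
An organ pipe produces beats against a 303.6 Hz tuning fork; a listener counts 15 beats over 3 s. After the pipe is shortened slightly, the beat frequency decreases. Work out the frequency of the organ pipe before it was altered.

298.6 Hz

Beat frequency = 15/3 = 5 Hz.
|f − 303.6| = 5, so the organ pipe was at either 298.6 Hz or 308.6 Hz.
A shorter pipe has a higher fundamental; the adjustment raises the organ pipe's frequency.
The beat rate fell, so the adjustment moved the organ pipe toward 303.6 Hz — it must have started below the reference.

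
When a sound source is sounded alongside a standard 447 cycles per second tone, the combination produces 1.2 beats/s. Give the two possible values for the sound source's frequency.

445.8 Hz or 448.2 Hz

|f − 447| = 1.2, so f = 447 ± 1.2.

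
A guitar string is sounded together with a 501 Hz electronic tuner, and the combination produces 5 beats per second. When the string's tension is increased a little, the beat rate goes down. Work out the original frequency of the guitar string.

496 Hz

|f − 501| = 5, so the guitar string was at either 496 Hz or 506 Hz.
Higher tension means higher frequency; the adjustment raises the guitar string's frequency.
The beat rate fell, so the adjustment moved the guitar string toward 501 Hz — it must have started below the reference.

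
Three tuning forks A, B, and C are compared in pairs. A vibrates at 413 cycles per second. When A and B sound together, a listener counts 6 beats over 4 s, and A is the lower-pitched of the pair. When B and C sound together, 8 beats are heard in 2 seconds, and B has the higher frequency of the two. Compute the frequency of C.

A–B: Beat frequency = 6/4 = 1.5 Hz.
B is above A, so f_B = 413 + 1.5 = 414.5 Hz.
B–C: Beat frequency = 8/2 = 4 Hz.
C is below B, so f_C = 414.5 − 4 = 410.5 Hz.

410.5 Hz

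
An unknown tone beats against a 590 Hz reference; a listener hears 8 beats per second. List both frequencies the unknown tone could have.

582 Hz or 598 Hz

|f − 590| = 8, so f = 590 ± 8.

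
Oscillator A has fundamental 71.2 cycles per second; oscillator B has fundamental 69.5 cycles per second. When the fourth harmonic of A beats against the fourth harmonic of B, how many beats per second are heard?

Fourth harmonic of the first: 4·71.2 = 284.8 Hz.
Fourth harmonic of the second: 4·69.5 = 278.0 Hz.
f_beat = |284.8 − 278.0| = 6.8 Hz.

6.8 Hz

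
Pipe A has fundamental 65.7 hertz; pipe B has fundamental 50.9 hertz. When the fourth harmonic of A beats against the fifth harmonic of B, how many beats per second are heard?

Fourth harmonic of the first: 4·65.7 = 262.8 Hz.
Fifth harmonic of the second: 5·50.9 = 254.5 Hz.
f_beat = |262.8 − 254.5| = 8.3 Hz.

8.3 Hz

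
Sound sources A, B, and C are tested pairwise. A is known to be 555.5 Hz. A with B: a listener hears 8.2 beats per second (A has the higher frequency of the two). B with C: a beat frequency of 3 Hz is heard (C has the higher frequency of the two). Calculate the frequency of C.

550.3 Hz

B is below A, so f_B = 555.5 − 8.2 = 547.3 Hz.
C is above B, so f_C = 547.3 + 3 = 550.3 Hz.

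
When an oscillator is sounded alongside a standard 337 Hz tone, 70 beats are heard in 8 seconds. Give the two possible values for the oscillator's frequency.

Beat frequency = 70/8 = 8.75 Hz.
|f − 337| = 8.75, so f = 337 ± 8.75.

328.25 Hz or 345.75 Hz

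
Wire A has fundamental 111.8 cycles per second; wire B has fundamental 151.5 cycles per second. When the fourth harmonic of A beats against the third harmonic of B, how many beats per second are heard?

7.3 Hz

Fourth harmonic of the first: 4·111.8 = 447.2 Hz.
Third harmonic of the second: 3·151.5 = 454.5 Hz.
f_beat = |447.2 − 454.5| = 7.3 Hz.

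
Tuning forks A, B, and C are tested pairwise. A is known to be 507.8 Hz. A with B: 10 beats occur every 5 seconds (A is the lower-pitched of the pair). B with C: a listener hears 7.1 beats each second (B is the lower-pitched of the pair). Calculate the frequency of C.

516.9 Hz

A–B: Beat frequency = 10/5 = 2 Hz.
B is above A, so f_B = 507.8 + 2 = 509.8 Hz.
C is above B, so f_C = 509.8 + 7.1 = 516.9 Hz.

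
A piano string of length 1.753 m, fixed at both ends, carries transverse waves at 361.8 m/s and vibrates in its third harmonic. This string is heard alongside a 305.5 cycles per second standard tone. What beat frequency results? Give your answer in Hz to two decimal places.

For a string fixed at both ends, f_n = n·v/(2L) = 3·361.8/(2·1.753) = 309.5836 Hz.
f_beat = |309.5836 − 305.5| = 4.08 Hz.

4.08 Hz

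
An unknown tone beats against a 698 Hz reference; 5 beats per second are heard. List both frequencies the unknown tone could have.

|f − 698| = 5, so f = 698 ± 5.

693 Hz or 703 Hz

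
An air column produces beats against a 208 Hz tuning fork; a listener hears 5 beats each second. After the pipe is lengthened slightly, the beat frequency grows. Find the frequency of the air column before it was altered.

203 Hz

|f − 208| = 5, so the air column was at either 203 Hz or 213 Hz.
A longer pipe has a lower fundamental; the adjustment lowers the air column's frequency.
The beat rate rose, so the adjustment moved the air column further from 208 Hz — it was already below the reference.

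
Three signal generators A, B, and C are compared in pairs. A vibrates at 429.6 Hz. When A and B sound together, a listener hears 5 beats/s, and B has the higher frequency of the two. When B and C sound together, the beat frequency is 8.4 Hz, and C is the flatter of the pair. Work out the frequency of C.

426.2 Hz

B is above A, so f_B = 429.6 + 5 = 434.6 Hz.
C is below B, so f_C = 434.6 − 8.4 = 426.2 Hz.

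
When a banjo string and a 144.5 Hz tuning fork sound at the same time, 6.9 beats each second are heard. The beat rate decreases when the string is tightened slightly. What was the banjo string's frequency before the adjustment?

|f − 144.5| = 6.9, so the banjo string was at either 137.6 Hz or 151.4 Hz.
Increasing tension raises a string's frequency; the adjustment raises the banjo string's frequency.
The beat rate fell, so the adjustment moved the banjo string toward 144.5 Hz — it must have started below the reference.

137.6 Hz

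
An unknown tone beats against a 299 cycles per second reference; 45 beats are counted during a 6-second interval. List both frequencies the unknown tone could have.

Beat frequency = 45/6 = 7.5 Hz.
|f − 299| = 7.5, so f = 299 ± 7.5.

291.5 Hz or 306.5 Hz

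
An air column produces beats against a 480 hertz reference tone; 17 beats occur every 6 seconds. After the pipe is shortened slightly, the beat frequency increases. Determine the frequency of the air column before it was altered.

482.8333 Hz

Beat frequency = 17/6 = 2.8333 Hz.
|f − 480| = 2.8333, so the air column was at either 477.1667 Hz or 482.8333 Hz.
A shorter pipe has a higher fundamental; the adjustment raises the air column's frequency.
The beat rate rose, so the adjustment moved the air column further from 480 Hz — it was already above the reference.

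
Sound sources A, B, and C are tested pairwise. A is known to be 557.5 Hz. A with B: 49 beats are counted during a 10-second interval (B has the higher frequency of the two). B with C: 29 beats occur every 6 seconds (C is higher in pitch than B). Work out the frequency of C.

A–B: Beat frequency = 49/10 = 4.9 Hz.
B is above A, so f_B = 557.5 + 4.9 = 562.4 Hz.
B–C: Beat frequency = 29/6 = 4.8333 Hz.
C is above B, so f_C = 562.4 + 4.8333 = 567.2333 Hz.

567.2333 Hz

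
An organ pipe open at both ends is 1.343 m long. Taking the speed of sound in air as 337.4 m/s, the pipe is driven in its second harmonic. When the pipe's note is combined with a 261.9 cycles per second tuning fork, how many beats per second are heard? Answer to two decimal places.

10.67 Hz

Open pipe: f_n = n·v/(2L) = 2·337.4/(2·1.343) = 251.2286 Hz.
f_beat = |251.2286 − 261.9| = 10.67 Hz.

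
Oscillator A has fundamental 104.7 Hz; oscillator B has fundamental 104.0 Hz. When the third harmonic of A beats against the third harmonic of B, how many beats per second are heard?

Third harmonic of the first: 3·104.7 = 314.1 Hz.
Third harmonic of the second: 3·104.0 = 312.0 Hz.
f_beat = |314.1 − 312.0| = 2.1 Hz.

2.1 Hz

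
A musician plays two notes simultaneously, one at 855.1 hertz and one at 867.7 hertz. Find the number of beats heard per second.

f_beat = |f₁ − f₂|.
|855.1 − 867.7| = 12.6 Hz.

12.6 Hz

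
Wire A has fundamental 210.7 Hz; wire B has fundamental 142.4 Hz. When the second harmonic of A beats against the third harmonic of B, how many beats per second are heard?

Second harmonic of the first: 2·210.7 = 421.4 Hz.
Third harmonic of the second: 3·142.4 = 427.2 Hz.
f_beat = |421.4 − 427.2| = 5.8 Hz.

5.8 Hz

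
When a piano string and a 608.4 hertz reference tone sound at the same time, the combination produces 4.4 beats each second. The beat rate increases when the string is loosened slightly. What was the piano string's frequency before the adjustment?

|f − 608.4| = 4.4, so the piano string was at either 604 Hz or 612.8 Hz.
Reducing tension lowers a string's frequency; the adjustment lowers the piano string's frequency.
The beat rate rose, so the adjustment moved the piano string further from 608.4 Hz — it was already below the reference.

604 Hz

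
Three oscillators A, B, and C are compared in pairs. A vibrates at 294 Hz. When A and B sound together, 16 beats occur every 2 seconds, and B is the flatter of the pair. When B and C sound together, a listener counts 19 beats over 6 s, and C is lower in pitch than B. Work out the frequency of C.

A–B: Beat frequency = 16/2 = 8 Hz.
B is below A, so f_B = 294 − 8 = 286 Hz.
B–C: Beat frequency = 19/6 = 3.1667 Hz.
C is below B, so f_C = 286 − 3.1667 = 282.8333 Hz.

282.8333 Hz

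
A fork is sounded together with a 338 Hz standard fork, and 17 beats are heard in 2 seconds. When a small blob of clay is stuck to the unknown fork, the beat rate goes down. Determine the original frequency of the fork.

346.5 Hz

Beat frequency = 17/2 = 8.5 Hz.
|f − 338| = 8.5, so the fork was at either 329.5 Hz or 346.5 Hz.
Adding mass to a fork lowers its frequency; the adjustment lowers the fork's frequency.
The beat rate fell, so the adjustment moved the fork toward 338 Hz — it must have started above the reference.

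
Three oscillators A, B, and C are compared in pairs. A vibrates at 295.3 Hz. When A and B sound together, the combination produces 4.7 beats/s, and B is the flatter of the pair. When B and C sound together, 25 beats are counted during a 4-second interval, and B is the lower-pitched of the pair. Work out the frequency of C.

B is below A, so f_B = 295.3 − 4.7 = 290.6 Hz.
B–C: Beat frequency = 25/4 = 6.25 Hz.
C is above B, so f_C = 290.6 + 6.25 = 296.85 Hz.

296.85 Hz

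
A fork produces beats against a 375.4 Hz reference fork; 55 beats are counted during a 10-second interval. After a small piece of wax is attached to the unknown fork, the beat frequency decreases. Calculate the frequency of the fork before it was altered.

Beat frequency = 55/10 = 5.5 Hz.
|f − 375.4| = 5.5, so the fork was at either 369.9 Hz or 380.9 Hz.
Loading a fork with wax lowers its frequency; the adjustment lowers the fork's frequency.
The beat rate fell, so the adjustment moved the fork toward 375.4 Hz — it must have started above the reference.

380.9 Hz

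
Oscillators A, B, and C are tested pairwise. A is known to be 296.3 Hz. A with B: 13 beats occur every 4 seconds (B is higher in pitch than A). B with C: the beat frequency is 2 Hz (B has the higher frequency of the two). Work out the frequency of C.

297.55 Hz

A–B: Beat frequency = 13/4 = 3.25 Hz.
B is above A, so f_B = 296.3 + 3.25 = 299.55 Hz.
C is below B, so f_C = 299.55 − 2 = 297.55 Hz.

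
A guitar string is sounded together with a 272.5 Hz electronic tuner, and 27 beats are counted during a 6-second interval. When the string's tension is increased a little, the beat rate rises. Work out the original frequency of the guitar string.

277 Hz

Beat frequency = 27/6 = 4.5 Hz.
|f − 272.5| = 4.5, so the guitar string was at either 268 Hz or 277 Hz.
Higher tension means higher frequency; the adjustment raises the guitar string's frequency.
The beat rate rose, so the adjustment moved the guitar string further from 272.5 Hz — it was already above the reference.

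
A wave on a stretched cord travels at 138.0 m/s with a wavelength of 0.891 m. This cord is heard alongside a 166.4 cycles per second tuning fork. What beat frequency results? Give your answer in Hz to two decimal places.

Source frequency f = v/λ = 138.0/0.891 = 154.8822 Hz.
f_beat = |154.8822 − 166.4| = 11.52 Hz.

11.52 Hz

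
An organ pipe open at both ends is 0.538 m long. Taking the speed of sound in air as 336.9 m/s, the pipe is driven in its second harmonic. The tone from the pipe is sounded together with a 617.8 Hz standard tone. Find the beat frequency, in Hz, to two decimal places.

Open pipe: f_n = n·v/(2L) = 2·336.9/(2·0.538) = 626.2082 Hz.
f_beat = |626.2082 − 617.8| = 8.41 Hz.

8.41 Hz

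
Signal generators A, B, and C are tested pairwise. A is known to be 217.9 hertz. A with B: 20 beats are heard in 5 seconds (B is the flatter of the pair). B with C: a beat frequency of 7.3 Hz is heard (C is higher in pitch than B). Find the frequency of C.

A–B: Beat frequency = 20/5 = 4 Hz.
B is below A, so f_B = 217.9 − 4 = 213.9 Hz.
C is above B, so f_C = 213.9 + 7.3 = 221.2 Hz.

221.2 Hz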